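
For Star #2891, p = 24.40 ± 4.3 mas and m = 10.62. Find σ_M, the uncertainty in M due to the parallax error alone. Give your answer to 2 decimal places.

σ_M = 0.38 mag

M = m − 5 log₁₀ d + 5 = m + 5 log₁₀ p + 5, so ∂M/∂p = 5/(p ln 10).
σ_M = (5/ln 10) · (σ_p/p) = 2.1715 × 4.3/24.40 = 2.1715 × 0.17623 = 0.38268.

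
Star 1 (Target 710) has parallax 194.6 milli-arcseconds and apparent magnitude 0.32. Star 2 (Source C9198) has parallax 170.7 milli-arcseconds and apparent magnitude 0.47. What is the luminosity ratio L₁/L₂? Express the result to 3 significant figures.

L₁/L₂ = 0.883

d₁ = 1/p₁ = 1/0.1946″ = 5.1387 pc; d₂ = 1/p₂ = 1/0.1707″ = 5.8582 pc.
M₁ = m₁ − 5 log₁₀ d₁ + 5 = 0.32 − 3.5543 + 5 = 1.7657.
M₂ = 0.47 − 3.8388 + 5 = 1.6312.
L₁/L₂ = 10^(0.4(M₂ − M₁)) = 10^(0.4 × (-0.1345)) = 10^(-0.05380) = 0.88349.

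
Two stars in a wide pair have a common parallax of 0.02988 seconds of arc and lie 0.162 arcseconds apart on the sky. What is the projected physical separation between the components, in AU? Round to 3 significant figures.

5.42 AU

d = 1/p = 1/0.02988″ = 33.467 pc.
At distance d (pc), an angle of θ arcsec spans θ·d AU: s = 0.162 × 33.467 = 5.4217 AU.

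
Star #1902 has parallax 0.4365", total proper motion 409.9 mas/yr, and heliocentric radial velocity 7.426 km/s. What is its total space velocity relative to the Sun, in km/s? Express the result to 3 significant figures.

8.66 km/s

d = 1/p = 1/0.4365″ = 2.291 pc.
μ = 409.9 mas/yr = 0.4099 ″/yr.
v_t = 4.740 μ d = 4.740 × 0.4099 × 2.291 = 4.4512 km/s.
v = √(v_r² + v_t²) = √(7.426² + 4.4512²) = √74.9587 = 8.6579 km/s.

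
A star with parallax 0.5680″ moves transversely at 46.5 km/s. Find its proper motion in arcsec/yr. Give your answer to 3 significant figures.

d = 1/p = 1/0.5680″ = 1.7606 pc.
μ = v_t / (4.74 d) = 46.5 / (4.74 × 1.7606) = 46.5 / 8.3452 = 5.5721 ″/yr.

5.57 arcsec/yr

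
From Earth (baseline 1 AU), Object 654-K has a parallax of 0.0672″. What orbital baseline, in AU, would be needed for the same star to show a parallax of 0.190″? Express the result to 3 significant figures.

Parallax scales linearly with baseline: p ∝ B, so B = p_target / p_Earth × 1 AU.
B = 0.190 / 0.0672 = 2.8274 AU.

2.83 AU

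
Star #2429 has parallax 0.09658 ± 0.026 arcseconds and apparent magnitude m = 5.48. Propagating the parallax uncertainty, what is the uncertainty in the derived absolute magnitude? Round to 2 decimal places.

M = m − 5 log₁₀ d + 5 = m + 5 log₁₀ p + 5, so ∂M/∂p = 5/(p ln 10).
σ_M = (5/ln 10) · (σ_p/p) = 2.1715 × 0.026/0.09658 = 2.1715 × 0.26921 = 0.58459.

σ_M = 0.58 mag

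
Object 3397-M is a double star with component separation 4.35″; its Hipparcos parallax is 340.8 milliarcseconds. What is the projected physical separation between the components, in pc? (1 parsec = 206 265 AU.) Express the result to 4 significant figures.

6.188 × 10^-5 pc

d = 1/p = 1/0.3408″ = 2.9343 pc.
At distance d (pc), an angle of θ arcsec spans θ·d AU: s = 4.35 × 2.9343 = 12.764 AU.
= 12.764 / 206265 = 6.1882 × 10^-5 pc.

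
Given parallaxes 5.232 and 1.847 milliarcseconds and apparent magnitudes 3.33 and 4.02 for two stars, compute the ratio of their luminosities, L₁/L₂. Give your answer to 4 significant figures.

d₁ = 1/p₁ = 1/0.005232″ = 191.13 pc; d₂ = 1/p₂ = 1/0.001847″ = 541.42 pc.
M₁ = m₁ − 5 log₁₀ d₁ + 5 = 3.33 − 11.4066 + 5 = -3.0766.
M₂ = 4.02 − 13.6677 + 5 = -4.6477.
L₁/L₂ = 10^(0.4(M₂ − M₁)) = 10^(0.4 × (-1.5711)) = 10^(-0.62844) = 0.23527.

L₁/L₂ = 0.2353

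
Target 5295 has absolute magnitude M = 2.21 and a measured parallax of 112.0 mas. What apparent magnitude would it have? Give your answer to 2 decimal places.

m = 1.96

d = 1/p = 1/0.1120″ = 8.9286 pc.
m − M = 5 log₁₀ d − 5 = 5 log₁₀(8.9286) − 5 = 4.7539 − 5 = -0.2461.
m = M + (m − M) = 2.21 + (-0.2461) = 1.96.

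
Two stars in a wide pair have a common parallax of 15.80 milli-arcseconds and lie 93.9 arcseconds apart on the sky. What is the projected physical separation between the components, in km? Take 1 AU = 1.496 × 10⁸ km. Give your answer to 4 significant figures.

d = 1/p = 1/0.01580″ = 63.291 pc.
At distance d (pc), an angle of θ arcsec spans θ·d AU: s = 93.9 × 63.291 = 5943 AU.
= 5943 × 1.496 × 10⁸ km = 8.8907 × 10^11 km.

8.891 × 10^11 km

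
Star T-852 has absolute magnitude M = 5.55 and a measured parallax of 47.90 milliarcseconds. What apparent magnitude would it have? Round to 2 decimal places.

m = 7.15

d = 1/p = 1/0.04790″ = 20.877 pc.
m − M = 5 log₁₀ d − 5 = 5 log₁₀(20.877) − 5 = 6.5983 − 5 = 1.5983.
m = M + (m − M) = 5.55 + 1.5983 = 7.15.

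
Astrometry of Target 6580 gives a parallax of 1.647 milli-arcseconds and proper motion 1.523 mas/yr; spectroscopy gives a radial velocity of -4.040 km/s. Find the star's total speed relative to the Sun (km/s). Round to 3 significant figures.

5.96 km/s

d = 1/p = 1/0.001647″ = 607.16 pc.
μ = 1.523 mas/yr = 0.001523 ″/yr.
v_t = 4.740 μ d = 4.740 × 0.001523 × 607.16 = 4.3831 km/s.
v = √(v_r² + v_t²) = √((-4.040)² + 4.3831²) = √35.5332 = 5.961 km/s.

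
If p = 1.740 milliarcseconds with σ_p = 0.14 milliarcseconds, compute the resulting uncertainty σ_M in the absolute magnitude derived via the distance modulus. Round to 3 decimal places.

M = m − 5 log₁₀ d + 5 = m + 5 log₁₀ p + 5, so ∂M/∂p = 5/(p ln 10).
σ_M = (5/ln 10) · (σ_p/p) = 2.1715 × 0.14/1.740 = 2.1715 × 0.08046 = 0.17472.

σ_M = 0.175 mag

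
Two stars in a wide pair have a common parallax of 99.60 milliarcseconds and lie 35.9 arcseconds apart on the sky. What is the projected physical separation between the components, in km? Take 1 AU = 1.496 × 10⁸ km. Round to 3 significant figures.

5.39 × 10^10 km

d = 1/p = 1/0.09960″ = 10.04 pc.
At distance d (pc), an angle of θ arcsec spans θ·d AU: s = 35.9 × 10.04 = 360.44 AU.
= 360.44 × 1.496 × 10⁸ km = 5.3922 × 10^10 km.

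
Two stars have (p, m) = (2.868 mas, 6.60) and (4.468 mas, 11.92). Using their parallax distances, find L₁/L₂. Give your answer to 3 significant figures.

L₁/L₂ = 326

d₁ = 1/p₁ = 1/0.002868″ = 348.68 pc; d₂ = 1/p₂ = 1/0.004468″ = 223.81 pc.
M₁ = m₁ − 5 log₁₀ d₁ + 5 = 6.60 − 12.7121 + 5 = -1.1121.
M₂ = 11.92 − 11.7494 + 5 = 5.1706.
L₁/L₂ = 10^(0.4(M₂ − M₁)) = 10^(0.4 × 6.2827) = 10^2.51308 = 325.9.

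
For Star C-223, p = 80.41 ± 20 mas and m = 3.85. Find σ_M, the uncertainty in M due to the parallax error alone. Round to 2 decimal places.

M = m − 5 log₁₀ d + 5 = m + 5 log₁₀ p + 5, so ∂M/∂p = 5/(p ln 10).
σ_M = (5/ln 10) · (σ_p/p) = 2.1715 × 20/80.41 = 2.1715 × 0.24873 = 0.54012.

σ_M = 0.54 mag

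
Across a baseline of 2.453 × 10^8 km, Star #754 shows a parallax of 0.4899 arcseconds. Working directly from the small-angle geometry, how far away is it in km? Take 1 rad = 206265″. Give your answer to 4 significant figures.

θ = 0.4899″ = 0.4899/206265 = 2.3751 × 10^-6 rad.
d = B/θ = (2.453 × 10^8) / (2.3751 × 10^-6) = 1.0328 × 10^14 km.

1.033 × 10^14 km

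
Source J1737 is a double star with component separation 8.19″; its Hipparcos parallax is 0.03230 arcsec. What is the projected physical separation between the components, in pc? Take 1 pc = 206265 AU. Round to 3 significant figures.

d = 1/p = 1/0.03230″ = 30.96 pc.
At distance d (pc), an angle of θ arcsec spans θ·d AU: s = 8.19 × 30.96 = 253.56 AU.
= 253.56 / 206265 = 0.0012293 pc.

0.00123 pc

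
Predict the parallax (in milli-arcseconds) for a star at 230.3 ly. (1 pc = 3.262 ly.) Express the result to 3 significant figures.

14.2 mas

d = 230.3 ly ÷ 3.262 = 70.601 pc.
p = 1/d = 1/70.601 = 0.014164 arcsec.
= 0.014164 × 1000 = 14.164 mas.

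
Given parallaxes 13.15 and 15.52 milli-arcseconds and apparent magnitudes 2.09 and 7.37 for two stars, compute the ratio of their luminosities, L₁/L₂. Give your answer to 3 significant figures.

L₁/L₂ = 180

d₁ = 1/p₁ = 1/0.01315″ = 76.046 pc; d₂ = 1/p₂ = 1/0.01552″ = 64.433 pc.
M₁ = m₁ − 5 log₁₀ d₁ + 5 = 2.09 − 9.4054 + 5 = -2.3154.
M₂ = 7.37 − 9.0455 + 5 = 3.3245.
L₁/L₂ = 10^(0.4(M₂ − M₁)) = 10^(0.4 × 5.6399) = 10^2.25596 = 180.29.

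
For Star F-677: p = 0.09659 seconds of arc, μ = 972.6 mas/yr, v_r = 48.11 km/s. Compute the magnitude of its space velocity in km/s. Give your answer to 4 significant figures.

67.77 km/s

d = 1/p = 1/0.09659″ = 10.353 pc.
μ = 972.6 mas/yr = 0.9726 ″/yr.
v_t = 4.740 μ d = 4.740 × 0.9726 × 10.353 = 47.729 km/s.
v = √(v_r² + v_t²) = √(48.11² + 47.729²) = √4592.63 = 67.769 km/s.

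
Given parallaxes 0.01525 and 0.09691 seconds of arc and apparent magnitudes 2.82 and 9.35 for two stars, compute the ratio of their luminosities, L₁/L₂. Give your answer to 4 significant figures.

L₁/L₂ = 16530

d₁ = 1/p₁ = 1/0.01525″ = 65.574 pc; d₂ = 1/p₂ = 1/0.09691″ = 10.319 pc.
M₁ = m₁ − 5 log₁₀ d₁ + 5 = 2.82 − 9.0837 + 5 = -1.2637.
M₂ = 9.35 − 5.0682 + 5 = 9.2818.
L₁/L₂ = 10^(0.4(M₂ − M₁)) = 10^(0.4 × 10.5455) = 10^4.21820 = 16527.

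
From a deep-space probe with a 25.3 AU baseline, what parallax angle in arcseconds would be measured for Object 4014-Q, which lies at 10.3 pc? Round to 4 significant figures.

2.456 arcsec

p (arcsec) = B (AU) / d (pc).
p = 25.3 / 10.3 = 2.4563 arcsec.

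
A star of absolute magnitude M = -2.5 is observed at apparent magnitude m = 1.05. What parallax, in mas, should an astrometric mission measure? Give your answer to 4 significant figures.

19.50 mas

m − M = 1.05 − (-2.5) = 3.55.
d = 10^((m−M)/5 + 1) = 10^1.710 = 51.286 pc.
p = 1/d = 1/51.286 = 0.019498 arcsec = 19.498 mas.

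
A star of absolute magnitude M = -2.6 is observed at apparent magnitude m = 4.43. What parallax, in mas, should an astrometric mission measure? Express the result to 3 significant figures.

3.93 mas

m − M = 4.43 − (-2.6) = 7.03.
d = 10^((m−M)/5 + 1) = 10^2.406 = 254.68 pc.
p = 1/d = 1/254.68 = 0.0039265 arcsec = 3.9265 mas.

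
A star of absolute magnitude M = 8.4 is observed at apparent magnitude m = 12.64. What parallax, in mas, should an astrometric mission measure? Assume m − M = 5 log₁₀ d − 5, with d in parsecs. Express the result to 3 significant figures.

14.2 mas

m − M = 12.64 − 8.4 = 4.24.
d = 10^((m−M)/5 + 1) = 10^1.848 = 70.469 pc.
p = 1/d = 1/70.469 = 0.014191 arcsec = 14.191 mas.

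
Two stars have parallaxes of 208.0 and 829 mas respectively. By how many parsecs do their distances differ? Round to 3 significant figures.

3.60 pc

d_A = 1/0.2080″ = 4.8077 pc; d_B = 1/0.8290″ = 1.2063 pc.
|d_B − d_A| = |1.2063 − 4.8077| = 3.6014 pc.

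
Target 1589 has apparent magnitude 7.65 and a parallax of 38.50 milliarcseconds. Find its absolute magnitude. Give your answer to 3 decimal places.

d = 1/p = 1/0.03850″ = 25.974 pc.
m − M = 5 log₁₀(25.974) − 5 = 7.0727 − 5 = 2.0727.
M = m − (m − M) = 7.65 − 2.0727 = 5.577.

M = 5.577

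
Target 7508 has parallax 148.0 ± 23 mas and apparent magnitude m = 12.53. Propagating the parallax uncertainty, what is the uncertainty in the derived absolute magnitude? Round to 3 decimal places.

σ_M = 0.337 mag

M = m − 5 log₁₀ d + 5 = m + 5 log₁₀ p + 5, so ∂M/∂p = 5/(p ln 10).
σ_M = (5/ln 10) · (σ_p/p) = 2.1715 × 23/148.0 = 2.1715 × 0.15541 = 0.33747.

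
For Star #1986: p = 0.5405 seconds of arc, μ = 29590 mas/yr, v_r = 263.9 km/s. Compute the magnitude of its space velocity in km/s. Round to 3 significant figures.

370 km/s

d = 1/p = 1/0.5405″ = 1.8501 pc.
μ = 29590 mas/yr = 29.59 ″/yr.
v_t = 4.740 μ d = 4.740 × 29.59 × 1.8501 = 259.49 km/s.
v = √(v_r² + v_t²) = √(263.9² + 259.49²) = √136978 = 370.11 km/s.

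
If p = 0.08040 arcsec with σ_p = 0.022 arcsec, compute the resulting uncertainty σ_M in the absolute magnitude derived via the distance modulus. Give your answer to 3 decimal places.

M = m − 5 log₁₀ d + 5 = m + 5 log₁₀ p + 5, so ∂M/∂p = 5/(p ln 10).
σ_M = (5/ln 10) · (σ_p/p) = 2.1715 × 0.022/0.08040 = 2.1715 × 0.27363 = 0.59419.

σ_M = 0.594 mag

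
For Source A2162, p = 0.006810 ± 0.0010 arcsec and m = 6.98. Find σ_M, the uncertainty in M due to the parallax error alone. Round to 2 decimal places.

M = m − 5 log₁₀ d + 5 = m + 5 log₁₀ p + 5, so ∂M/∂p = 5/(p ln 10).
σ_M = (5/ln 10) · (σ_p/p) = 2.1715 × 0.0010/0.006810 = 2.1715 × 0.14684 = 0.31886.

σ_M = 0.32 mag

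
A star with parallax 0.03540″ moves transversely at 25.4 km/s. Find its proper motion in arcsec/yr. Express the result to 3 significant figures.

d = 1/p = 1/0.03540″ = 28.249 pc.
μ = v_t / (4.74 d) = 25.4 / (4.74 × 28.249) = 25.4 / 133.9 = 0.18969 ″/yr.

0.190 arcsec/yr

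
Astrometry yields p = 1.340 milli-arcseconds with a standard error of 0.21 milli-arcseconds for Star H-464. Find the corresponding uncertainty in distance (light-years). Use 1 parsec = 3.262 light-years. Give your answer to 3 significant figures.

381 ly

d = 1/p, so σ_d = σ_p / p².
σ_d = 0.000210 / (0.001340)² = 0.000210 / 0.0000017956 = 116.95 pc = 116.95 × 3.262 ly = 381.49 ly.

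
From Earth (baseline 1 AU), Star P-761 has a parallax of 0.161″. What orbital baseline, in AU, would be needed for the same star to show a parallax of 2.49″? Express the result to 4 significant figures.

Parallax scales linearly with baseline: p ∝ B, so B = p_target / p_Earth × 1 AU.
B = 2.49 / 0.161 = 15.466 AU.

15.47 AU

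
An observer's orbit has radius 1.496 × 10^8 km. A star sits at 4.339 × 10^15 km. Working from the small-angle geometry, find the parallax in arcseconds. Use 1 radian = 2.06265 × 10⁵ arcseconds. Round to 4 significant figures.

0.007112 arcsec

θ ≈ B/d = (1.496 × 10^8) / (4.339 × 10^15) = 3.4478 × 10^-8 rad.
In arcseconds: 3.4478 × 10^-8 × 206265 = 0.0071116″.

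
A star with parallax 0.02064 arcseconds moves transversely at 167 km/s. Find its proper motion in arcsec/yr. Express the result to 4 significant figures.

d = 1/p = 1/0.02064″ = 48.45 pc.
μ = v_t / (4.74 d) = 167 / (4.74 × 48.45) = 167 / 229.65 = 0.72719 ″/yr.

0.7272 arcsec/yr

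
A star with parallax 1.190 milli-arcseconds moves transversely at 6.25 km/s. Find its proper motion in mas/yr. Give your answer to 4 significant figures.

d = 1/p = 1/0.001190″ = 840.34 pc.
μ = v_t / (4.74 d) = 6.25 / (4.74 × 840.34) = 6.25 / 3983.2 = 0.0015691 ″/yr = 1.5691 mas/yr.

1.569 mas/yr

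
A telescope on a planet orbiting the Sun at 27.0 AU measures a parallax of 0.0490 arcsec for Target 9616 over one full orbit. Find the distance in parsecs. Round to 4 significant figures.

551.0 pc

With baseline B (in AU) and parallax p (in arcsec), d = B/p parsecs.
d = 27.0 / 0.0490 = 551.02 pc.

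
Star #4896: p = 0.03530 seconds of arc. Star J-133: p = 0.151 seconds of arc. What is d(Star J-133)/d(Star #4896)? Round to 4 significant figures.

Since d = 1/p, d_B/d_A = p_A/p_B.
= 0.03530 / 0.151 = 0.23377.

0.2338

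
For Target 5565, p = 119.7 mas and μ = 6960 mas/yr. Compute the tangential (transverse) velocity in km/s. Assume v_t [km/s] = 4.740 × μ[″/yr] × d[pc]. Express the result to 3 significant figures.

d = 1/p = 1/0.1197″ = 8.3542 pc.
μ = 6960 mas/yr = 6.96 ″/yr.
v_t = 4.74 × μ × d = 4.74 × 6.96 × 8.3542 = 275.61 km/s.

276 km/s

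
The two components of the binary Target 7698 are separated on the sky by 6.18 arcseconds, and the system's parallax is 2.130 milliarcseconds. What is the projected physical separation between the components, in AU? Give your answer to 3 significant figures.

2900 AU

d = 1/p = 1/0.002130″ = 469.48 pc.
At distance d (pc), an angle of θ arcsec spans θ·d AU: s = 6.18 × 469.48 = 2901.4 AU.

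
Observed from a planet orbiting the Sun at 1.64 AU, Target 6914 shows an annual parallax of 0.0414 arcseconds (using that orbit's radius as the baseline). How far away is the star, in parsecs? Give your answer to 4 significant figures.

39.61 pc

With baseline B (in AU) and parallax p (in arcsec), d = B/p parsecs.
d = 1.64 / 0.0414 = 39.614 pc.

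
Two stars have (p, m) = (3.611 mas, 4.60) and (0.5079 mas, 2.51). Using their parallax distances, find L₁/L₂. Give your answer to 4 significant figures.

d₁ = 1/p₁ = 1/0.003611″ = 276.93 pc; d₂ = 1/p₂ = 1/0.0005079″ = 1968.9 pc.
M₁ = m₁ − 5 log₁₀ d₁ + 5 = 4.60 − 12.2119 + 5 = -2.6119.
M₂ = 2.51 − 16.4711 + 5 = -8.9611.
L₁/L₂ = 10^(0.4(M₂ − M₁)) = 10^(0.4 × (-6.3492)) = 10^(-2.53968) = 0.0028862.

L₁/L₂ = 0.002886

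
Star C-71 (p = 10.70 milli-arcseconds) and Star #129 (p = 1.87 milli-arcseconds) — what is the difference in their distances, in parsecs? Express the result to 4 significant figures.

d_A = 1/0.01070″ = 93.458 pc; d_B = 1/0.001870″ = 534.76 pc.
|d_B − d_A| = |534.76 − 93.458| = 441.3 pc.

441.3 pc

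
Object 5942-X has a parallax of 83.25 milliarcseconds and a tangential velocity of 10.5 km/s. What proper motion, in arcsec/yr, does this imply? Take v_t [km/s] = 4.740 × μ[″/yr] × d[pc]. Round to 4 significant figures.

d = 1/p = 1/0.08325″ = 12.012 pc.
μ = v_t / (4.74 d) = 10.5 / (4.74 × 12.012) = 10.5 / 56.937 = 0.18441 ″/yr.

0.1844 arcsec/yr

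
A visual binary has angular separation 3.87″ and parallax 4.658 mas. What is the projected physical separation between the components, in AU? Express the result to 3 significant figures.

d = 1/p = 1/0.004658″ = 214.68 pc.
At distance d (pc), an angle of θ arcsec spans θ·d AU: s = 3.87 × 214.68 = 830.81 AU.

831 AU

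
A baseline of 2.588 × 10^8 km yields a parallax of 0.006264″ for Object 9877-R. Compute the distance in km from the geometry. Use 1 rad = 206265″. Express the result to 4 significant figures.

θ = 0.006264″ = 0.006264/206265 = 3.0369 × 10^-8 rad.
d = B/θ = (2.588 × 10^8) / (3.0369 × 10^-8) = 8.5218 × 10^15 km.

8.522 × 10^15 km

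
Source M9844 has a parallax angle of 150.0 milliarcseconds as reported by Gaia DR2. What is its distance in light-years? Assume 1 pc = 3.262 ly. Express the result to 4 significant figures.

21.75 light years

p = 150.0 milliarcseconds = 0.1500 arcsec.
d = 1/p = 1/0.1500 = 6.6667 pc.
In light-years: 6.6667 × 3.262 = 21.747 ly.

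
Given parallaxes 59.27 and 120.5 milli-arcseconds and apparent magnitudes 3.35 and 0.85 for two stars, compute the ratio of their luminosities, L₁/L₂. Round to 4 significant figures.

L₁/L₂ = 0.4133

d₁ = 1/p₁ = 1/0.05927″ = 16.872 pc; d₂ = 1/p₂ = 1/0.1205″ = 8.2988 pc.
M₁ = m₁ − 5 log₁₀ d₁ + 5 = 3.35 − 6.1358 + 5 = 2.2142.
M₂ = 0.85 − 4.5951 + 5 = 1.2549.
L₁/L₂ = 10^(0.4(M₂ − M₁)) = 10^(0.4 × (-0.9593)) = 10^(-0.38372) = 0.41331.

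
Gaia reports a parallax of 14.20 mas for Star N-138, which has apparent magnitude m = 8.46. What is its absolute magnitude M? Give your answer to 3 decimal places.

M = 4.221

d = 1/p = 1/0.01420″ = 70.423 pc.
m − M = 5 log₁₀(70.423) − 5 = 9.2386 − 5 = 4.2386.
M = m − (m − M) = 8.46 − 4.2386 = 4.221.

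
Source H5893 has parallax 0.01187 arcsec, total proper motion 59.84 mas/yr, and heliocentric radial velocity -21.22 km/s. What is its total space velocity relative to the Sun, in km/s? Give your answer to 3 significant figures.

d = 1/p = 1/0.01187″ = 84.246 pc.
μ = 59.84 mas/yr = 0.05984 ″/yr.
v_t = 4.740 μ d = 4.740 × 0.05984 × 84.246 = 23.896 km/s.
v = √(v_r² + v_t²) = √((-21.22)² + 23.896²) = √1021.31 = 31.958 km/s.

32.0 km/s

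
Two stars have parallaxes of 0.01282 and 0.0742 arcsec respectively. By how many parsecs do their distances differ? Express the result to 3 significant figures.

d_A = 1/0.01282″ = 78.003 pc; d_B = 1/0.07420″ = 13.477 pc.
|d_B − d_A| = |13.477 − 78.003| = 64.526 pc.

64.5 pc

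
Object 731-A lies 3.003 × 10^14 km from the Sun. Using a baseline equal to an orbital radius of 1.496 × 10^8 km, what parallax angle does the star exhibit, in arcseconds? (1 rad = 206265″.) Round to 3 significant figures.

0.103 arcsec

θ ≈ B/d = (1.496 × 10^8) / (3.003 × 10^14) = 4.9817 × 10^-7 rad.
In arcseconds: 4.9817 × 10^-7 × 206265 = 0.10276″.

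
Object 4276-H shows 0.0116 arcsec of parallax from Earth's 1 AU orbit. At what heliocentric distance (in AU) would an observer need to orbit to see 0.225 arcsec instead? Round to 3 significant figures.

Parallax scales linearly with baseline: p ∝ B, so B = p_target / p_Earth × 1 AU.
B = 0.225 / 0.0116 = 19.397 AU.

19.4 AU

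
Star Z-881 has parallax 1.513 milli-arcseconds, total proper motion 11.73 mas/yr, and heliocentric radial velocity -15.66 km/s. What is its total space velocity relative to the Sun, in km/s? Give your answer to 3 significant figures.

d = 1/p = 1/0.001513″ = 660.94 pc.
μ = 11.73 mas/yr = 0.01173 ″/yr.
v_t = 4.740 μ d = 4.740 × 0.01173 × 660.94 = 36.748 km/s.
v = √(v_r² + v_t²) = √((-15.66)² + 36.748²) = √1595.65 = 39.946 km/s.

39.9 km/s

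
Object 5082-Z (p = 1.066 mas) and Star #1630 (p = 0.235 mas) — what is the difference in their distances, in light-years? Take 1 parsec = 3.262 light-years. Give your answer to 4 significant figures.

d_A = 1/0.001066″ = 938.09 pc; d_B = 1/0.0002350″ = 4255.3 pc.
|d_B − d_A| = |4255.3 − 938.09| = 3317.2 pc = 3317.2 × 3.262 ly = 10821 ly.

10820 ly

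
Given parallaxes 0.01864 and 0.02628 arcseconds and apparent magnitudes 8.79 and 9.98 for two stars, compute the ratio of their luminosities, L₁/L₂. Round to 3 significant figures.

d₁ = 1/p₁ = 1/0.01864″ = 53.648 pc; d₂ = 1/p₂ = 1/0.02628″ = 38.052 pc.
M₁ = m₁ − 5 log₁₀ d₁ + 5 = 8.79 − 8.6478 + 5 = 5.1422.
M₂ = 9.98 − 7.9019 + 5 = 7.0781.
L₁/L₂ = 10^(0.4(M₂ − M₁)) = 10^(0.4 × 1.9359) = 10^0.77436 = 5.9478.

L₁/L₂ = 5.95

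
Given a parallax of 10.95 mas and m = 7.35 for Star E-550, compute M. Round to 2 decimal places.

M = 2.55

d = 1/p = 1/0.01095″ = 91.324 pc.
m − M = 5 log₁₀(91.324) − 5 = 9.8029 − 5 = 4.8029.
M = m − (m − M) = 7.35 − 4.8029 = 2.55.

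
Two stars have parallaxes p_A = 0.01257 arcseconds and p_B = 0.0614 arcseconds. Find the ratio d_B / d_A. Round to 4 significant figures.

0.2047

Since d = 1/p, d_B/d_A = p_A/p_B.
= 0.01257 / 0.0614 = 0.20472.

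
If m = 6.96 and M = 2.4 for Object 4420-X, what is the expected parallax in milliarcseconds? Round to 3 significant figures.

12.2 mas

m − M = 6.96 − 2.4 = 4.56.
d = 10^((m−M)/5 + 1) = 10^1.912 = 81.658 pc.
p = 1/d = 1/81.658 = 0.012246 arcsec = 12.246 mas.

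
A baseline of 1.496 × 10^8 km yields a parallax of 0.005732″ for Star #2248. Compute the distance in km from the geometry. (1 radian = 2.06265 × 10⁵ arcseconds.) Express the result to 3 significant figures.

θ = 0.005732″ = 0.005732/206265 = 2.7789 × 10^-8 rad.
d = B/θ = (1.496 × 10^8) / (2.7789 × 10^-8) = 5.3834 × 10^15 km.

5.38 × 10^15 km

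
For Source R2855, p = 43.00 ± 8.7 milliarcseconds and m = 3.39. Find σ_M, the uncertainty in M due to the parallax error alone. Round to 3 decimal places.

M = m − 5 log₁₀ d + 5 = m + 5 log₁₀ p + 5, so ∂M/∂p = 5/(p ln 10).
σ_M = (5/ln 10) · (σ_p/p) = 2.1715 × 8.7/43.00 = 2.1715 × 0.20233 = 0.43936.

σ_M = 0.439 mag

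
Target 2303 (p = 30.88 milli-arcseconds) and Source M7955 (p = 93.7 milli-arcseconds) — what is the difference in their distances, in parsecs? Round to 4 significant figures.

d_A = 1/0.03088″ = 32.383 pc; d_B = 1/0.09370″ = 10.672 pc.
|d_B − d_A| = |10.672 − 32.383| = 21.711 pc.

21.71 pc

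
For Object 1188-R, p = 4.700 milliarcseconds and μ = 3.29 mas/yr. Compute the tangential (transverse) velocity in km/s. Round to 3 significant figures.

d = 1/p = 1/0.004700″ = 212.77 pc.
μ = 3.29 mas/yr = 0.00329 ″/yr.
v_t = 4.74 × μ × d = 4.74 × 0.00329 × 212.77 = 3.3181 km/s.

3.32 km/s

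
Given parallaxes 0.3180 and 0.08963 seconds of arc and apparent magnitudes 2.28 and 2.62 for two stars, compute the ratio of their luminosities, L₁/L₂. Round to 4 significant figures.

d₁ = 1/p₁ = 1/0.3180″ = 3.1447 pc; d₂ = 1/p₂ = 1/0.08963″ = 11.157 pc.
M₁ = m₁ − 5 log₁₀ d₁ + 5 = 2.28 − 2.4879 + 5 = 4.7921.
M₂ = 2.62 − 5.2377 + 5 = 2.3823.
L₁/L₂ = 10^(0.4(M₂ − M₁)) = 10^(0.4 × (-2.4098)) = 10^(-0.96392) = 0.10866.

L₁/L₂ = 0.1087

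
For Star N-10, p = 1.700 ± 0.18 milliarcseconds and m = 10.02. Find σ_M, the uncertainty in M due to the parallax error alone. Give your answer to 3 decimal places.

M = m − 5 log₁₀ d + 5 = m + 5 log₁₀ p + 5, so ∂M/∂p = 5/(p ln 10).
σ_M = (5/ln 10) · (σ_p/p) = 2.1715 × 0.18/1.700 = 2.1715 × 0.10588 = 0.22992.

σ_M = 0.230 mag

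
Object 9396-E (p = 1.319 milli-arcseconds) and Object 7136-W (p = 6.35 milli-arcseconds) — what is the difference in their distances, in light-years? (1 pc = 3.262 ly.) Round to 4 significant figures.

d_A = 1/0.001319″ = 758.15 pc; d_B = 1/0.006350″ = 157.48 pc.
|d_B − d_A| = |157.48 − 758.15| = 600.67 pc = 600.67 × 3.262 ly = 1959.4 ly.

1959 ly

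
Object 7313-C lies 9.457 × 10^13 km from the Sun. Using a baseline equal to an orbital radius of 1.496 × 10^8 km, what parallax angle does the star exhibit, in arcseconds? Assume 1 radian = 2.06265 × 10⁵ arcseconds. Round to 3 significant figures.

θ ≈ B/d = (1.496 × 10^8) / (9.457 × 10^13) = 1.5819 × 10^-6 rad.
In arcseconds: 1.5819 × 10^-6 × 206265 = 0.32629″.

0.326 arcsec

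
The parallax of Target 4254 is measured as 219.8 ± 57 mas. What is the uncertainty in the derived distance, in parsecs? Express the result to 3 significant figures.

1.18 pc

d = 1/p, so σ_d = σ_p / p².
σ_d = 0.0570 / (0.2198)² = 0.0570 / 0.048312 = 1.1798 pc.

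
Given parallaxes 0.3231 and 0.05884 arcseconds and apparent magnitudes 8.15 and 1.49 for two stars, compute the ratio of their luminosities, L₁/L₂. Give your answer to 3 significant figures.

L₁/L₂ = 7.19 × 10^-5

d₁ = 1/p₁ = 1/0.3231″ = 3.095 pc; d₂ = 1/p₂ = 1/0.05884″ = 16.995 pc.
M₁ = m₁ − 5 log₁₀ d₁ + 5 = 8.15 − 2.4533 + 5 = 10.6967.
M₂ = 1.49 − 6.1516 + 5 = 0.3384.
L₁/L₂ = 10^(0.4(M₂ − M₁)) = 10^(0.4 × (-10.3583)) = 10^(-4.14332) = 0.000071892.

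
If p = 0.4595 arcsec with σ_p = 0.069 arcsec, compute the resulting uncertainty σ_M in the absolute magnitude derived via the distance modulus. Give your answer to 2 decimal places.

M = m − 5 log₁₀ d + 5 = m + 5 log₁₀ p + 5, so ∂M/∂p = 5/(p ln 10).
σ_M = (5/ln 10) · (σ_p/p) = 2.1715 × 0.069/0.4595 = 2.1715 × 0.15016 = 0.32607.

σ_M = 0.33 mag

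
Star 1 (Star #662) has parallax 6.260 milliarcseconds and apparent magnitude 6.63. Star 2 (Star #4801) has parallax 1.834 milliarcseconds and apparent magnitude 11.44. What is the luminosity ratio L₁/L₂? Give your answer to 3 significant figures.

d₁ = 1/p₁ = 1/0.006260″ = 159.74 pc; d₂ = 1/p₂ = 1/0.001834″ = 545.26 pc.
M₁ = m₁ − 5 log₁₀ d₁ + 5 = 6.63 − 11.0171 + 5 = 0.6129.
M₂ = 11.44 − 13.6830 + 5 = 2.7570.
L₁/L₂ = 10^(0.4(M₂ − M₁)) = 10^(0.4 × 2.1441) = 10^0.85764 = 7.2051.

L₁/L₂ = 7.21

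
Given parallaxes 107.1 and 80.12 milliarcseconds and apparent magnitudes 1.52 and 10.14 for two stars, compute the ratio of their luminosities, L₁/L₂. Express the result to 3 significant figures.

L₁/L₂ = 1570

d₁ = 1/p₁ = 1/0.1071″ = 9.3371 pc; d₂ = 1/p₂ = 1/0.08012″ = 12.481 pc.
M₁ = m₁ − 5 log₁₀ d₁ + 5 = 1.52 − 4.8511 + 5 = 1.6689.
M₂ = 10.14 − 5.4812 + 5 = 9.6588.
L₁/L₂ = 10^(0.4(M₂ − M₁)) = 10^(0.4 × 7.9899) = 10^3.19596 = 1570.2.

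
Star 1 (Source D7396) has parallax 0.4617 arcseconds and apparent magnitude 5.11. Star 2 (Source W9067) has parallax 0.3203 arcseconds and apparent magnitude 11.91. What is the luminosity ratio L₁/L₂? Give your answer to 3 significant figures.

L₁/L₂ = 253

d₁ = 1/p₁ = 1/0.4617″ = 2.1659 pc; d₂ = 1/p₂ = 1/0.3203″ = 3.1221 pc.
M₁ = m₁ − 5 log₁₀ d₁ + 5 = 5.11 − 1.6782 + 5 = 8.4318.
M₂ = 11.91 − 2.4722 + 5 = 14.4378.
L₁/L₂ = 10^(0.4(M₂ − M₁)) = 10^(0.4 × 6.0060) = 10^2.40240 = 252.58.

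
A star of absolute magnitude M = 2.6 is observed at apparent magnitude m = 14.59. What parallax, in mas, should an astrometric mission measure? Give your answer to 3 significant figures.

0.400 mas

m − M = 14.59 − 2.6 = 11.99.
d = 10^((m−M)/5 + 1) = 10^3.398 = 2500.3 pc.
p = 1/d = 1/2500.3 = 0.00039995 arcsec = 0.39995 mas.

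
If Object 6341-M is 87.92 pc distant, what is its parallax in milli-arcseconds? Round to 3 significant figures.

11.4 mas

p = 1/d = 1/87.92 = 0.011374 arcsec.
= 0.011374 × 1000 = 11.374 mas.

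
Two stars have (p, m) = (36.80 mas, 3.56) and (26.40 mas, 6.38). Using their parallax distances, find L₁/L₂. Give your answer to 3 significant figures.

d₁ = 1/p₁ = 1/0.03680″ = 27.174 pc; d₂ = 1/p₂ = 1/0.02640″ = 37.879 pc.
M₁ = m₁ − 5 log₁₀ d₁ + 5 = 3.56 − 7.1708 + 5 = 1.3892.
M₂ = 6.38 − 7.8920 + 5 = 3.4880.
L₁/L₂ = 10^(0.4(M₂ − M₁)) = 10^(0.4 × 2.0988) = 10^0.83952 = 6.9107.

L₁/L₂ = 6.91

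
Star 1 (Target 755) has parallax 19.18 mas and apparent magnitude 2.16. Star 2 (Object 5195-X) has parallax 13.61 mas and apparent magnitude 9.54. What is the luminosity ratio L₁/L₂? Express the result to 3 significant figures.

L₁/L₂ = 451

d₁ = 1/p₁ = 1/0.01918″ = 52.138 pc; d₂ = 1/p₂ = 1/0.01361″ = 73.475 pc.
M₁ = m₁ − 5 log₁₀ d₁ + 5 = 2.16 − 8.5858 + 5 = -1.4258.
M₂ = 9.54 − 9.3307 + 5 = 5.2093.
L₁/L₂ = 10^(0.4(M₂ − M₁)) = 10^(0.4 × 6.6351) = 10^2.65404 = 450.86.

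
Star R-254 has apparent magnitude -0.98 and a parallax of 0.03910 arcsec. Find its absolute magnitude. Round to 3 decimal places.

d = 1/p = 1/0.03910″ = 25.575 pc.
m − M = 5 log₁₀(25.575) − 5 = 7.0391 − 5 = 2.0391.
M = m − (m − M) = -0.98 − 2.0391 = -3.019.

M = -3.019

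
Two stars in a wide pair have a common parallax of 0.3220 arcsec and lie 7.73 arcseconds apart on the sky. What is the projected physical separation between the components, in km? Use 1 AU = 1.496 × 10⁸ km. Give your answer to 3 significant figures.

d = 1/p = 1/0.3220″ = 3.1056 pc.
At distance d (pc), an angle of θ arcsec spans θ·d AU: s = 7.73 × 3.1056 = 24.006 AU.
= 24.006 × 1.496 × 10⁸ km = 3.5913 × 10^9 km.

3.59 × 10^9 km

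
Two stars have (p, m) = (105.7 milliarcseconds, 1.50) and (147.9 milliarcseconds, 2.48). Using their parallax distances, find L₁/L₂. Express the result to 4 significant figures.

d₁ = 1/p₁ = 1/0.1057″ = 9.4607 pc; d₂ = 1/p₂ = 1/0.1479″ = 6.7613 pc.
M₁ = m₁ − 5 log₁₀ d₁ + 5 = 1.50 − 4.8796 + 5 = 1.6204.
M₂ = 2.48 − 4.1502 + 5 = 3.3298.
L₁/L₂ = 10^(0.4(M₂ − M₁)) = 10^(0.4 × 1.7094) = 10^0.68376 = 4.8279.

L₁/L₂ = 4.828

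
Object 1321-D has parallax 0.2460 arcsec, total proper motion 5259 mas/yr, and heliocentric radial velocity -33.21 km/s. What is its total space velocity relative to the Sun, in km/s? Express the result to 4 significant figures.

d = 1/p = 1/0.2460″ = 4.065 pc.
μ = 5259 mas/yr = 5.259 ″/yr.
v_t = 4.740 μ d = 4.740 × 5.259 × 4.065 = 101.33 km/s.
v = √(v_r² + v_t²) = √((-33.21)² + 101.33²) = √11370.7 = 106.63 km/s.

106.6 km/s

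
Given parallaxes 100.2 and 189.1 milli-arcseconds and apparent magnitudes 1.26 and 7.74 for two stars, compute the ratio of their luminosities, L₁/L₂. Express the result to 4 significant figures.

L₁/L₂ = 1392

d₁ = 1/p₁ = 1/0.1002″ = 9.98 pc; d₂ = 1/p₂ = 1/0.1891″ = 5.2882 pc.
M₁ = m₁ − 5 log₁₀ d₁ + 5 = 1.26 − 4.9957 + 5 = 1.2643.
M₂ = 7.74 − 3.6165 + 5 = 9.1235.
L₁/L₂ = 10^(0.4(M₂ − M₁)) = 10^(0.4 × 7.8592) = 10^3.14368 = 1392.1.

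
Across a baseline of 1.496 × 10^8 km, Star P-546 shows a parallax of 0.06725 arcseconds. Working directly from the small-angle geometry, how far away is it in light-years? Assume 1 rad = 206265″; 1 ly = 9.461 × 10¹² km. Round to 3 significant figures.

48.5 ly

θ = 0.06725″ = 0.06725/206265 = 3.2604 × 10^-7 rad.
d = B/θ = (1.496 × 10^8) / (3.2604 × 10^-7) = 4.5884 × 10^14 km = (4.5884 × 10^14) / (9.461 × 10^12) ly = 48.498 ly.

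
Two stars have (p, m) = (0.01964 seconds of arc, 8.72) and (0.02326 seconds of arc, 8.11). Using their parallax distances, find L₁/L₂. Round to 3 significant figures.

L₁/L₂ = 0.800

d₁ = 1/p₁ = 1/0.01964″ = 50.916 pc; d₂ = 1/p₂ = 1/0.02326″ = 42.992 pc.
M₁ = m₁ − 5 log₁₀ d₁ + 5 = 8.72 − 8.5343 + 5 = 5.1857.
M₂ = 8.11 − 8.1669 + 5 = 4.9431.
L₁/L₂ = 10^(0.4(M₂ − M₁)) = 10^(0.4 × (-0.2426)) = 10^(-0.09704) = 0.79976.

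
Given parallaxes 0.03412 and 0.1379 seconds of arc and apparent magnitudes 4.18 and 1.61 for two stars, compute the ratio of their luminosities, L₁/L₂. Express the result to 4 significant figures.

L₁/L₂ = 1.531

d₁ = 1/p₁ = 1/0.03412″ = 29.308 pc; d₂ = 1/p₂ = 1/0.1379″ = 7.2516 pc.
M₁ = m₁ − 5 log₁₀ d₁ + 5 = 4.18 − 7.3349 + 5 = 1.8451.
M₂ = 1.61 − 4.3022 + 5 = 2.3078.
L₁/L₂ = 10^(0.4(M₂ − M₁)) = 10^(0.4 × 0.4627) = 10^0.18508 = 1.5314.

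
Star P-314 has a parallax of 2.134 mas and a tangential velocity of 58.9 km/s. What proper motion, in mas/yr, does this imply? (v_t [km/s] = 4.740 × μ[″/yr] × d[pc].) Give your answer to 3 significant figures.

d = 1/p = 1/0.002134″ = 468.6 pc.
μ = v_t / (4.74 d) = 58.9 / (4.74 × 468.6) = 58.9 / 2221.2 = 0.026517 ″/yr = 26.517 mas/yr.

26.5 mas/yr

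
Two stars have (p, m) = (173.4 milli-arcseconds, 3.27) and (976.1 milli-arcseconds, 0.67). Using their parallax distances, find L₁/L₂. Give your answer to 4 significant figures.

L₁/L₂ = 2.890

d₁ = 1/p₁ = 1/0.1734″ = 5.767 pc; d₂ = 1/p₂ = 1/0.9761″ = 1.0245 pc.
M₁ = m₁ − 5 log₁₀ d₁ + 5 = 3.27 − 3.8047 + 5 = 4.4653.
M₂ = 0.67 − 0.0526 + 5 = 5.6174.
L₁/L₂ = 10^(0.4(M₂ − M₁)) = 10^(0.4 × 1.1521) = 10^0.46084 = 2.8896.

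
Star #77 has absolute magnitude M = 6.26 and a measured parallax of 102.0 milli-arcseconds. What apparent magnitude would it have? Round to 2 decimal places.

m = 6.22

d = 1/p = 1/0.1020″ = 9.8039 pc.
m − M = 5 log₁₀ d − 5 = 5 log₁₀(9.8039) − 5 = 4.9570 − 5 = -0.0430.
m = M + (m − M) = 6.26 + (-0.0430) = 6.22.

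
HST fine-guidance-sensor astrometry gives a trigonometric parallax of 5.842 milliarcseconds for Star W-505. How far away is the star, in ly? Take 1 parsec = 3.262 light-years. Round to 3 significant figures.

p = 5.842 milliarcseconds = 0.005842 arcsec.
d = 1/p = 1/0.005842 = 171.17 pc.
In light-years: 171.17 × 3.262 = 558.36 ly.

558 ly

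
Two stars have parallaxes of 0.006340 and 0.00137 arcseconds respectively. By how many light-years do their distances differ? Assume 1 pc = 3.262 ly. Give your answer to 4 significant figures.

d_A = 1/0.006340″ = 157.73 pc; d_B = 1/0.001370″ = 729.93 pc.
|d_B − d_A| = |729.93 − 157.73| = 572.2 pc = 572.2 × 3.262 ly = 1866.5 ly.

1867 ly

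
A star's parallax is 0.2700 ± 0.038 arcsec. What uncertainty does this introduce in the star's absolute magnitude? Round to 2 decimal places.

M = m − 5 log₁₀ d + 5 = m + 5 log₁₀ p + 5, so ∂M/∂p = 5/(p ln 10).
σ_M = (5/ln 10) · (σ_p/p) = 2.1715 × 0.038/0.2700 = 2.1715 × 0.14074 = 0.30562.

σ_M = 0.31 mag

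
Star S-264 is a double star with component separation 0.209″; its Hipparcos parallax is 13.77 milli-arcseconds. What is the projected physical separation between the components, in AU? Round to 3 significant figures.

d = 1/p = 1/0.01377″ = 72.622 pc.
At distance d (pc), an angle of θ arcsec spans θ·d AU: s = 0.209 × 72.622 = 15.178 AU.

15.2 AU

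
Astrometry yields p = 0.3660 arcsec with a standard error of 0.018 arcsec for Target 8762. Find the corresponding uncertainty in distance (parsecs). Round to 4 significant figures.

d = 1/p, so σ_d = σ_p / p².
σ_d = 0.0180 / (0.3660)² = 0.0180 / 0.13396 = 0.13437 pc.

0.1344 pc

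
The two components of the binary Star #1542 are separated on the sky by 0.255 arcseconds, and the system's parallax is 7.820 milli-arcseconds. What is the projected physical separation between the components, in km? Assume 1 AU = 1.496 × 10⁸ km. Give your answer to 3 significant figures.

d = 1/p = 1/0.007820″ = 127.88 pc.
At distance d (pc), an angle of θ arcsec spans θ·d AU: s = 0.255 × 127.88 = 32.609 AU.
= 32.609 × 1.496 × 10⁸ km = 4.8783 × 10^9 km.

4.88 × 10^9 km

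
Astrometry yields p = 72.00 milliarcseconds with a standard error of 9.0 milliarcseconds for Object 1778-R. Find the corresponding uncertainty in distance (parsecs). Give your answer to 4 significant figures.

1.736 pc

d = 1/p, so σ_d = σ_p / p².
σ_d = 0.00900 / (0.07200)² = 0.00900 / 0.005184 = 1.7361 pc.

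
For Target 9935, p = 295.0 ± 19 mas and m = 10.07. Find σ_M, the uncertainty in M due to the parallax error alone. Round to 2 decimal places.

M = m − 5 log₁₀ d + 5 = m + 5 log₁₀ p + 5, so ∂M/∂p = 5/(p ln 10).
σ_M = (5/ln 10) · (σ_p/p) = 2.1715 × 19/295.0 = 2.1715 × 0.064407 = 0.13986.

σ_M = 0.14 mag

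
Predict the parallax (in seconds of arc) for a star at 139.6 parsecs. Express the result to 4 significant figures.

p = 1/d = 1/139.6 = 0.0071633 arcsec.

0.007163 arcsec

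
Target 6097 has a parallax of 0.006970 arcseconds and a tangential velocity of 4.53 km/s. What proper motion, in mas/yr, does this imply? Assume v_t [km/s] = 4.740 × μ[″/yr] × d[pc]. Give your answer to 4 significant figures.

6.661 mas/yr

d = 1/p = 1/0.006970″ = 143.47 pc.
μ = v_t / (4.74 d) = 4.53 / (4.74 × 143.47) = 4.53 / 680.05 = 0.0066613 ″/yr = 6.6613 mas/yr.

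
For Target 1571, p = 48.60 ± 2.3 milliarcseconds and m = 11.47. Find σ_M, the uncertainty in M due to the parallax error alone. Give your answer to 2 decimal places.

M = m − 5 log₁₀ d + 5 = m + 5 log₁₀ p + 5, so ∂M/∂p = 5/(p ln 10).
σ_M = (5/ln 10) · (σ_p/p) = 2.1715 × 2.3/48.60 = 2.1715 × 0.047325 = 0.10277.

σ_M = 0.10 mag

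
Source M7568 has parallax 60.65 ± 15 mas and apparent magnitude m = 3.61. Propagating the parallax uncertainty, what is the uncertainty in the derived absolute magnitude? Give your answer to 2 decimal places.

σ_M = 0.54 mag

M = m − 5 log₁₀ d + 5 = m + 5 log₁₀ p + 5, so ∂M/∂p = 5/(p ln 10).
σ_M = (5/ln 10) · (σ_p/p) = 2.1715 × 15/60.65 = 2.1715 × 0.24732 = 0.53706.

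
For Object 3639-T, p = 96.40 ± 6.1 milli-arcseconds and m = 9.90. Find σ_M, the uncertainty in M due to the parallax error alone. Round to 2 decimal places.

σ_M = 0.14 mag

M = m − 5 log₁₀ d + 5 = m + 5 log₁₀ p + 5, so ∂M/∂p = 5/(p ln 10).
σ_M = (5/ln 10) · (σ_p/p) = 2.1715 × 6.1/96.40 = 2.1715 × 0.063278 = 0.13741.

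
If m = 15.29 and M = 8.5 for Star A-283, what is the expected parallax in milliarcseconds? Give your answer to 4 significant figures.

m − M = 15.29 − 8.5 = 6.79.
d = 10^((m−M)/5 + 1) = 10^2.358 = 228.03 pc.
p = 1/d = 1/228.03 = 0.0043854 arcsec = 4.3854 mas.

4.385 mas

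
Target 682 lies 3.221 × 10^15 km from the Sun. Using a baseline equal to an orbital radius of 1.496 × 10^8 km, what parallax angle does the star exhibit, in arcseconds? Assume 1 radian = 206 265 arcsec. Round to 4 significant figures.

θ ≈ B/d = (1.496 × 10^8) / (3.221 × 10^15) = 4.6445 × 10^-8 rad.
In arcseconds: 4.6445 × 10^-8 × 206265 = 0.00958″.

0.009580 arcsec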